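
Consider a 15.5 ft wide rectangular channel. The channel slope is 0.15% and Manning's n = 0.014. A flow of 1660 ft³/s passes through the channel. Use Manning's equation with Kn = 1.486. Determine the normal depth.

y_n = 9.81 ft

Manning's equation rearranged: A R^(2/3) = nQ / (1.486·√S) = 0.014 × 1660 / (1.486 × √0.0015) = 403.8.
Trying y = 10.7 ft: A R^(2/3) = 451.7 — high.
Trying y = 7.05 ft: A R^(2/3) = 261 — low.
Trying y = 9.81 ft: A R^(2/3) = 403.9 — matches.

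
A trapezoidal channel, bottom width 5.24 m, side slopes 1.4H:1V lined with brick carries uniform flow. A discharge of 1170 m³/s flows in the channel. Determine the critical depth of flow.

y_c = 9.05 m

At critical depth, Q² T / (g A³) = 1, i.e. A³/T = Q²/g = 1170²/9.81 = 139500.
At y = 7.99 m: A³/T = 81870 — short.
At y = 11.2 m: A³/T = 351400 — over.
At y = 9.05 m: A³/T = 139200 — matches.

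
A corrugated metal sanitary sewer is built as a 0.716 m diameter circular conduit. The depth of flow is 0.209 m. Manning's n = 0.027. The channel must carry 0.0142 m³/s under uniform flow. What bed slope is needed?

S = 0.000261

For a circular section of diameter D = 0.716 m at depth y = 0.209 m, the central angle is θ = 2 arccos(1 − 2y/D) = 2.283 rad. Then A = (D²/8)(θ − sin θ) = 0.0978 m² and P = Dθ/2 = 0.8173 m.
Hydraulic radius R = A/P = 0.0978/0.8173 = 0.1197 m.
From Manning's equation, S = [nQ / (1 A R^(2/3))]² = [0.027 × 0.0142 / (1 × 0.0978 × 0.1197^(2/3))]² = 0.000261.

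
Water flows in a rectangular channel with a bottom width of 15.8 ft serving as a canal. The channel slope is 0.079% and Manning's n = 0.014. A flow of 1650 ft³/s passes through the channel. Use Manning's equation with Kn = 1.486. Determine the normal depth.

y_n = 12.3 ft

Manning's equation rearranged: A R^(2/3) = nQ / (1.486·√S) = 0.014 × 1650 / (1.486 × √0.00079) = 553.1.
Trying y = 14.6 ft: A R^(2/3) = 685.8 — over.
Trying y = 8.65 ft: A R^(2/3) = 351.8 — short.
Trying y = 12.3 ft: A R^(2/3) = 553.8 — matches.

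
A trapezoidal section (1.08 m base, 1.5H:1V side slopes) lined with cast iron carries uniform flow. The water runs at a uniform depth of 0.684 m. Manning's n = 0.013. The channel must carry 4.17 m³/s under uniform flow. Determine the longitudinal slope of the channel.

With bottom width b = 1.08 m and side slope z = 1.5: A = (b + zy)y = (1.08 + 1.5×0.684)×0.684 = 1.441 m²; P = b + 2y√(1+z²) = 1.08 + 2×0.684×1.803 = 3.546 m.
Hydraulic radius R = A/P = 1.441/3.546 = 0.4062 m.
From Manning's equation, S = [nQ / (1 A R^(2/3))]² = [0.013 × 4.17 / (1 × 1.441 × 0.4062^(2/3))]² = 0.00471.

S = 0.00471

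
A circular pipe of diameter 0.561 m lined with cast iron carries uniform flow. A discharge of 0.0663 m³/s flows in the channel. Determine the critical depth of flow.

At critical depth, Q² T / (g A³) = 1, i.e. A³/T = Q²/g = 0.0663²/9.81 = 0.0004481.
At y = 0.186 m: A³/T = 0.0006948 — over.
At y = 0.122 m: A³/T = 0.0001348 — short.
At y = 0.166 m: A³/T = 0.0004473 — matches.

y_c = 0.166 m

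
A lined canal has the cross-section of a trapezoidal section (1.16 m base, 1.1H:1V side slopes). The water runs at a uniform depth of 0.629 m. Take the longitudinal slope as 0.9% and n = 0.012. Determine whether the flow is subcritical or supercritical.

With bottom width b = 1.16 m and side slope z = 1.1: A = (b + zy)y = (1.16 + 1.1×0.629)×0.629 = 1.165 m²; P = b + 2y√(1+z²) = 1.16 + 2×0.629×1.487 = 3.03 m.
Hydraulic radius R = A/P = 1.165/3.03 = 0.3844 m.
V = (1/n) R^(2/3) √S = (1/0.012) × 0.3844^(2/3) × √0.009 = 4.18 m/s. Hydraulic depth D_h = A/T = 1.165/2.544 = 0.4579 m.
Froude number Fr = V/√(g·D_h) = 4.18/√(9.81×0.4579) = 1.97, which is greater than 1, so the flow is supercritical.

supercritical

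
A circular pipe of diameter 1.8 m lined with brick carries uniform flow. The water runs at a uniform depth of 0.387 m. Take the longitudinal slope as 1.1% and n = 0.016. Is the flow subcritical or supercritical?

For a circular section of diameter D = 1.8 m at depth y = 0.387 m, the central angle is θ = 2 arccos(1 − 2y/D) = 1.929 rad. Then A = (D²/8)(θ − sin θ) = 0.4017 m² and P = Dθ/2 = 1.736 m.
Hydraulic radius R = A/P = 0.4017/1.736 = 0.2314 m.
V = (1/n) R^(2/3) √S = (1/0.016) × 0.2314^(2/3) × √0.011 = 2.471 m/s. Hydraulic depth D_h = A/T = 0.4017/1.479 = 0.2716 m.
Froude number Fr = V/√(g·D_h) = 2.471/√(9.81×0.2716) = 1.51, which is greater than 1, so the flow is supercritical.

supercritical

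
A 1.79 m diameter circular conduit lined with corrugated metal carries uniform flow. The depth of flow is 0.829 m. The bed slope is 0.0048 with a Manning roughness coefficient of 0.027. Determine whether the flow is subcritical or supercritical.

subcritical

For a circular section of diameter D = 1.79 m at depth y = 0.829 m, the central angle is θ = 2 arccos(1 − 2y/D) = 2.994 rad. Then A = (D²/8)(θ − sin θ) = 1.14 m² and P = Dθ/2 = 2.68 m.
Hydraulic radius R = A/P = 1.14/2.68 = 0.4255 m.
V = (1/n) R^(2/3) √S = (1/0.027) × 0.4255^(2/3) × √0.0048 = 1.452 m/s. Hydraulic depth D_h = A/T = 1.14/1.785 = 0.6387 m.
Froude number Fr = V/√(g·D_h) = 1.452/√(9.81×0.6387) = 0.58, which is less than 1, so the flow is subcritical.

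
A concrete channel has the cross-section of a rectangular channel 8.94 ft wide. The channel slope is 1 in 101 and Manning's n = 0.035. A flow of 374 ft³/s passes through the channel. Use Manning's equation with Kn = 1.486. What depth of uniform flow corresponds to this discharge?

Manning's equation rearranged: A R^(2/3) = nQ / (1.486·√S) = 0.035 × 374 / (1.486 × √0.009901) = 88.53.
Try y = 6.39 ft: A R^(2/3) = 108.8 — high.
Try y = 4.85 ft: A R^(2/3) = 76.12 — low.
Try y = 5.44 ft: A R^(2/3) = 88.48 — close enough.

y_n = 5.44 ft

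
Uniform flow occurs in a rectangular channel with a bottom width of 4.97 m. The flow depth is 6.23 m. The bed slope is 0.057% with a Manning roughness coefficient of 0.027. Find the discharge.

Flow area A = b·y = 4.97 × 6.23 = 30.96 m². Wetted perimeter P = b + 2y = 4.97 + 2×6.23 = 17.43 m.
Hydraulic radius R = A/P = 30.96/17.43 = 1.776 m.
Manning's equation: Q = (1/n) A R^(2/3) S^(1/2) = (1/0.027) × 30.96 × 1.776^(2/3) × 0.00057^(1/2) = 40.2 m³/s.

Q = 40.2 m³/s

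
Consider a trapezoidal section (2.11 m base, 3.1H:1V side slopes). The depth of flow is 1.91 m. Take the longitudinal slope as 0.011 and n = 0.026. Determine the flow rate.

With bottom width b = 2.11 m and side slope z = 3.1: A = (b + zy)y = (2.11 + 3.1×1.91)×1.91 = 15.34 m²; P = b + 2y√(1+z²) = 2.11 + 2×1.91×3.257 = 14.55 m.
Hydraulic radius R = A/P = 15.34/14.55 = 1.054 m.
Manning's equation: Q = (1/n) A R^(2/3) S^(1/2) = (1/0.026) × 15.34 × 1.054^(2/3) × 0.011^(1/2) = 64.1 m³/s.

Q = 64.1 m³/s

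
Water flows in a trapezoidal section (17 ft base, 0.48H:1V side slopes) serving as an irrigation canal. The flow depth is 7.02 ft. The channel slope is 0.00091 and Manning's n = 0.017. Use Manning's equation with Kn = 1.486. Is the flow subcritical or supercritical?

With bottom width b = 17 ft and side slope z = 0.48: A = (b + zy)y = (17 + 0.48×7.02)×7.02 = 143 ft²; P = b + 2y√(1+z²) = 17 + 2×7.02×1.109 = 32.57 ft.
Hydraulic radius R = A/P = 143/32.57 = 4.39 ft.
V = (1.486/n) R^(2/3) √S = (1.486/0.017) × 4.39^(2/3) × √0.00091 = 7.07 ft/s. Hydraulic depth D_h = A/T = 143/23.74 = 6.024 ft.
Froude number Fr = V/√(g·D_h) = 7.07/√(32.2×6.024) = 0.508, which is less than 1, so the flow is subcritical.

subcritical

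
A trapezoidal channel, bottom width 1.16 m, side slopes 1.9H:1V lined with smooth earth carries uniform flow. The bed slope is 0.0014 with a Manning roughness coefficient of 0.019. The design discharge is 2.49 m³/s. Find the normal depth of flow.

y_n = 0.793 m

Manning's equation rearranged: A R^(2/3) = nQ / (1·√S) = 0.019 × 2.49 / (√0.0014) = 1.264.
Trying y = 0.584 m: A R^(2/3) = 0.6725 — too small.
Trying y = 0.986 m: A R^(2/3) = 2.019 — too large.
Trying y = 0.793 m: A R^(2/3) = 1.266 — matches.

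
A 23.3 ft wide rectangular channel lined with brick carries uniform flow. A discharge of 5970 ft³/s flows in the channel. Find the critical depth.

y_c = 12.7 ft

For a rectangular channel, critical depth y_c = (q²/g)^(1/3) where q = Q/b = 5970/23.3 = 256.2 ft²/s.
So y_c = (256.2²/32.2)^(1/3) = 12.7 ft.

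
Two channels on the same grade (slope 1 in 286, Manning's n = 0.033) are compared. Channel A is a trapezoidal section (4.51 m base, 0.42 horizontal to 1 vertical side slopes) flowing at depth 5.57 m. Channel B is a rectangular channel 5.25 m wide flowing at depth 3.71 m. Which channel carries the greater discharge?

Channel A: With bottom width b = 4.51 m and side slope z = 0.42: A = (b + zy)y = (4.51 + 0.42×5.57)×5.57 = 38.15 m²; P = b + 2y√(1+z²) = 4.51 + 2×5.57×1.085 = 16.59 m. Hydraulic radius R = A/P = 38.15/16.59 = 2.299 m. Q_A = (1/0.033)·38.15·2.299^(2/3)·√0.003497 = 119.1 m³/s.
Channel B: Flow area A = b·y = 5.25 × 3.71 = 19.48 m². Wetted perimeter P = b + 2y = 5.25 + 2×3.71 = 12.67 m. Hydraulic radius R = A/P = 19.48/12.67 = 1.537 m. Q_B = (1/0.033)·19.48·1.537^(2/3)·√0.003497 = 46.49 m³/s.
Q_A = 119.1 m³/s vs Q_B = 46.49 m³/s, so channel A carries more.

channel A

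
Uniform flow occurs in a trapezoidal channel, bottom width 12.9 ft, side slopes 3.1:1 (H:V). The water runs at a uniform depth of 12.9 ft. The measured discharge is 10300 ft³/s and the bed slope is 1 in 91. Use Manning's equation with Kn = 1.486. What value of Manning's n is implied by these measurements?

With bottom width b = 12.9 ft and side slope z = 3.1: A = (b + zy)y = (12.9 + 3.1×12.9)×12.9 = 682.3 ft²; P = b + 2y√(1+z²) = 12.9 + 2×12.9×3.257 = 96.94 ft.
Hydraulic radius R = A/P = 682.3/96.94 = 7.038 ft.
Rearranging Manning's equation: n = (1.486/Q) A R^(2/3) S^(1/2) = (1.486/10300) × 682.3 × 7.038^(2/3) × √0.01099 = 0.0379.

n = 0.0379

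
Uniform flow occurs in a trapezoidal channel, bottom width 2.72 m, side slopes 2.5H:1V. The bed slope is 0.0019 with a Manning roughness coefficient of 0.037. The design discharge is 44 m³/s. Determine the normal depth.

y_n = 2.84 m

Manning's equation rearranged: A R^(2/3) = nQ / (1·√S) = 0.037 × 44 / (√0.0019) = 37.35.
Trying y = 2.3 m: A R^(2/3) = 23.08 — too small.
Trying y = 2.84 m: A R^(2/3) = 37.32 — ≈ 37.35.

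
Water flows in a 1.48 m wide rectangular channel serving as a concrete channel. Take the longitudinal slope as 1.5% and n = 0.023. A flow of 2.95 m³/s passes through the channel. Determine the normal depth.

Manning's equation rearranged: A R^(2/3) = nQ / (1·√S) = 0.023 × 2.95 / (√0.015) = 0.554.
Try y = 0.873 m: A R^(2/3) = 0.702 — high.
Try y = 0.73 m: A R^(2/3) = 0.5543 — close enough.

y_n = 0.73 m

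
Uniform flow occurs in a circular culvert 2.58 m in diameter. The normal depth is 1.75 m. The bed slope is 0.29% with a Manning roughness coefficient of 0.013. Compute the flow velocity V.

For a circular section of diameter D = 2.58 m at depth y = 1.75 m, the central angle is θ = 2 arccos(1 − 2y/D) = 3.871 rad. Then A = (D²/8)(θ − sin θ) = 3.775 m² and P = Dθ/2 = 4.993 m.
Hydraulic radius R = A/P = 3.775/4.993 = 0.756 m.
From Manning's equation, V = (1/n) R^(2/3) S^(1/2) = (1/0.013) × 0.756^(2/3) × 0.0029^(1/2) = 3.44 m/s.

V = 3.44 m/s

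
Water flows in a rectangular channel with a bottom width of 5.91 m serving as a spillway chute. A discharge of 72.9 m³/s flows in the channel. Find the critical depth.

y_c = 2.49 m

For a rectangular channel, critical depth y_c = (q²/g)^(1/3) where q = Q/b = 72.9/5.91 = 12.34 m²/s.
So y_c = (12.34²/9.81)^(1/3) = 2.49 m.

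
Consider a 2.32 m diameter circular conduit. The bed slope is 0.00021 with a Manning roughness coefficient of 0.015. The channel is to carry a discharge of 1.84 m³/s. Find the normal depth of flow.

y_n = 1.36 m

Manning's equation rearranged: A R^(2/3) = nQ / (1·√S) = 0.015 × 1.84 / (√0.00021) = 1.905.
At y = 1.66 m: A R^(2/3) = 2.532 — too large.
At y = 1.06 m: A R^(2/3) = 1.258 — too small.
At y = 1.36 m: A R^(2/3) = 1.906 — close enough.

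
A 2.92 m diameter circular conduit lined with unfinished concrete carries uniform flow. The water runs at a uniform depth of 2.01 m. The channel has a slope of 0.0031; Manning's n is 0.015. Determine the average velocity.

For a circular section of diameter D = 2.92 m at depth y = 2.01 m, the central angle is θ = 2 arccos(1 − 2y/D) = 3.914 rad. Then A = (D²/8)(θ − sin θ) = 4.915 m² and P = Dθ/2 = 5.715 m.
Hydraulic radius R = A/P = 4.915/5.715 = 0.8602 m.
From Manning's equation, V = (1/n) R^(2/3) S^(1/2) = (1/0.015) × 0.8602^(2/3) × 0.0031^(1/2) = 3.36 m/s.

V = 3.36 m/s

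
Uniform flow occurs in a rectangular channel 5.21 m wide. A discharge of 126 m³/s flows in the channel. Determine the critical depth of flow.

For a rectangular channel, critical depth y_c = (q²/g)^(1/3) where q = Q/b = 126/5.21 = 24.18 m²/s.
So y_c = (24.18²/9.81)^(1/3) = 3.91 m.

y_c = 3.91 m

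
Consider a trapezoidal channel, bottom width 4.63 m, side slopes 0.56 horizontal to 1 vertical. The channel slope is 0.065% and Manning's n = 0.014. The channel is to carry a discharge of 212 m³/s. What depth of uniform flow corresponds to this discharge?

Manning's equation rearranged: A R^(2/3) = nQ / (1·√S) = 0.014 × 212 / (√0.00065) = 116.4.
At y = 5.43 m: A R^(2/3) = 75.47 — low.
At y = 7.74 m: A R^(2/3) = 147.6 — high.
At y = 6.84 m: A R^(2/3) = 116.3 — matches.

y_n = 6.84 m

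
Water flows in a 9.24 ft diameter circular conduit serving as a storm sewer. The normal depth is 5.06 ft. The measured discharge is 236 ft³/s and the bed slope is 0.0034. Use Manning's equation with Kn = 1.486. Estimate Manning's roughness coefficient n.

n = 0.025

For a circular section of diameter D = 9.24 ft at depth y = 5.06 ft, the central angle is θ = 2 arccos(1 − 2y/D) = 3.332 rad. Then A = (D²/8)(θ − sin θ) = 37.59 ft² and P = Dθ/2 = 15.4 ft.
Hydraulic radius R = A/P = 37.59/15.4 = 2.441 ft.
Rearranging Manning's equation: n = (1.486/Q) A R^(2/3) S^(1/2) = (1.486/236) × 37.59 × 2.441^(2/3) × √0.0034 = 0.025.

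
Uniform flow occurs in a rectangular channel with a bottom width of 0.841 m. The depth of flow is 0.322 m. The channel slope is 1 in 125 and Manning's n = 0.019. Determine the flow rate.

Q = 0.41 m³/s

Flow area A = b·y = 0.841 × 0.322 = 0.2708 m². Wetted perimeter P = b + 2y = 0.841 + 2×0.322 = 1.485 m.
Hydraulic radius R = A/P = 0.2708/1.485 = 0.1824 m.
Manning's equation: Q = (1/n) A R^(2/3) S^(1/2) = (1/0.019) × 0.2708 × 0.1824^(2/3) × 0.008^(1/2) = 0.41 m³/s.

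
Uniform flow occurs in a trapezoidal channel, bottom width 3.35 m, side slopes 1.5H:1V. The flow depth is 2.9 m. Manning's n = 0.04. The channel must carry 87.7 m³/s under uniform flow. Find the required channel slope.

With bottom width b = 3.35 m and side slope z = 1.5: A = (b + zy)y = (3.35 + 1.5×2.9)×2.9 = 22.33 m²; P = b + 2y√(1+z²) = 3.35 + 2×2.9×1.803 = 13.81 m.
Hydraulic radius R = A/P = 22.33/13.81 = 1.617 m.
From Manning's equation, S = [nQ / (1 A R^(2/3))]² = [0.04 × 87.7 / (1 × 22.33 × 1.617^(2/3))]² = 0.013.

S = 0.013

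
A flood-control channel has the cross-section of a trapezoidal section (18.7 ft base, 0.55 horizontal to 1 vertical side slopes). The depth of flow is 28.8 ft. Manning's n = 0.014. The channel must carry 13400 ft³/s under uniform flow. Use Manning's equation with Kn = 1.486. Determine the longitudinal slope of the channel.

S = 0.000601

With bottom width b = 18.7 ft and side slope z = 0.55: A = (b + zy)y = (18.7 + 0.55×28.8)×28.8 = 994.8 ft²; P = b + 2y√(1+z²) = 18.7 + 2×28.8×1.141 = 84.44 ft.
Hydraulic radius R = A/P = 994.8/84.44 = 11.78 ft.
From Manning's equation, S = [nQ / (1.486 A R^(2/3))]² = [0.014 × 13400 / (1.486 × 994.8 × 11.78^(2/3))]² = 0.000601.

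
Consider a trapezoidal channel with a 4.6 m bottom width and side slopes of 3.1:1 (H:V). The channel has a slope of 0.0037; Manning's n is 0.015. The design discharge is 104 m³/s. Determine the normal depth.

y_n = 2.03 m

Manning's equation rearranged: A R^(2/3) = nQ / (1·√S) = 0.015 × 104 / (√0.0037) = 25.65.
Try y = 2.58 m: A R^(2/3) = 42.94 — high.
Try y = 2.03 m: A R^(2/3) = 25.53 — close enough.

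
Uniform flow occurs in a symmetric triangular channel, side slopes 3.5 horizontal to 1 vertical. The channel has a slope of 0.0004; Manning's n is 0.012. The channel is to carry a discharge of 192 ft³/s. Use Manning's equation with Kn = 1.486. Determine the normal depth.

y_n = 3.84 ft

Manning's equation rearranged: A R^(2/3) = nQ / (1.486·√S) = 0.012 × 192 / (1.486 × √0.0004) = 77.52.
At y = 3.1 ft: A R^(2/3) = 43.89 — low.
At y = 4.16 ft: A R^(2/3) = 96.15 — high.
At y = 3.84 ft: A R^(2/3) = 77.67 — close enough.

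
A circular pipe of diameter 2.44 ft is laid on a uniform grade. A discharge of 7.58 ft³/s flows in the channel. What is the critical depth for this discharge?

At critical depth, Q² T / (g A³) = 1, i.e. A³/T = Q²/g = 7.58²/32.2 = 1.784.
Try y = 1.16 ft: A³/T = 4.32 — too large.
Try y = 0.682 ft: A³/T = 0.558 — too small.
Try y = 0.921 ft: A³/T = 1.783 — matches.

y_c = 0.921 ft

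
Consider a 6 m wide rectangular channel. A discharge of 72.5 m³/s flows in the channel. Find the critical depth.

y_c = 2.46 m

For a rectangular channel, critical depth y_c = (q²/g)^(1/3) where q = Q/b = 72.5/6 = 12.08 m²/s.
So y_c = (12.08²/9.81)^(1/3) = 2.46 m.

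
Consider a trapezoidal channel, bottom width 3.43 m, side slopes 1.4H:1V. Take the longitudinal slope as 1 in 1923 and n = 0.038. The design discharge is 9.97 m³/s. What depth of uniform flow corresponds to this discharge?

Manning's equation rearranged: A R^(2/3) = nQ / (1·√S) = 0.038 × 9.97 / (√0.00052) = 16.61.
Trying y = 2.43 m: A R^(2/3) = 20.86 — too large.
Trying y = 1.6 m: A R^(2/3) = 9.164 — too small.
Trying y = 2.17 m: A R^(2/3) = 16.62 — close enough.

y_n = 2.17 m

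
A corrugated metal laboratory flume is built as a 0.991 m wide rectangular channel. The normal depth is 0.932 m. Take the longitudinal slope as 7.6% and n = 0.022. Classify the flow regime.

Flow area A = b·y = 0.991 × 0.932 = 0.9236 m². Wetted perimeter P = b + 2y = 0.991 + 2×0.932 = 2.855 m.
Hydraulic radius R = A/P = 0.9236/2.855 = 0.3235 m.
V = (1/n) R^(2/3) √S = (1/0.022) × 0.3235^(2/3) × √0.076 = 5.905 m/s. Hydraulic depth D_h = A/T = 0.9236/0.991 = 0.932 m.
Froude number Fr = V/√(g·D_h) = 5.905/√(9.81×0.932) = 1.95, which is greater than 1, so the flow is supercritical.

supercritical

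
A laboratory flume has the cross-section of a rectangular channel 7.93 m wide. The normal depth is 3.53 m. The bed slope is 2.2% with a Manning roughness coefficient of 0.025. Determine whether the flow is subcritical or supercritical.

Flow area A = b·y = 7.93 × 3.53 = 27.99 m². Wetted perimeter P = b + 2y = 7.93 + 2×3.53 = 14.99 m.
Hydraulic radius R = A/P = 27.99/14.99 = 1.867 m.
V = (1/n) R^(2/3) √S = (1/0.025) × 1.867^(2/3) × √0.022 = 8.997 m/s. Hydraulic depth D_h = A/T = 27.99/7.93 = 3.53 m.
Froude number Fr = V/√(g·D_h) = 8.997/√(9.81×3.53) = 1.53, which is greater than 1, so the flow is supercritical.

supercritical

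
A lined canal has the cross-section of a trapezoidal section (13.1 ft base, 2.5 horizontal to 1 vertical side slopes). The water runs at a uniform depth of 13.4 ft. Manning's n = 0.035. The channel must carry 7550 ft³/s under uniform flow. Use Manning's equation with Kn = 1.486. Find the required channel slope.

With bottom width b = 13.1 ft and side slope z = 2.5: A = (b + zy)y = (13.1 + 2.5×13.4)×13.4 = 624.4 ft²; P = b + 2y√(1+z²) = 13.1 + 2×13.4×2.693 = 85.26 ft.
Hydraulic radius R = A/P = 624.4/85.26 = 7.324 ft.
From Manning's equation, S = [nQ / (1.486 A R^(2/3))]² = [0.035 × 7550 / (1.486 × 624.4 × 7.324^(2/3))]² = 0.0057.

S = 0.0057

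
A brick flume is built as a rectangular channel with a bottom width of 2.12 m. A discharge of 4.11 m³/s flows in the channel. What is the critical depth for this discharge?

For a rectangular channel, critical depth y_c = (q²/g)^(1/3) where q = Q/b = 4.11/2.12 = 1.939 m²/s.
So y_c = (1.939²/9.81)^(1/3) = 0.726 m.

y_c = 0.726 m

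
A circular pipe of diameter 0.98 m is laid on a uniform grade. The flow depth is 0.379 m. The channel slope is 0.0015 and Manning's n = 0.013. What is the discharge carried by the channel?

Q = 0.279 m³/s

For a circular section of diameter D = 0.98 m at depth y = 0.379 m, the central angle is θ = 2 arccos(1 − 2y/D) = 2.685 rad. Then A = (D²/8)(θ − sin θ) = 0.2693 m² and P = Dθ/2 = 1.315 m.
Hydraulic radius R = A/P = 0.2693/1.315 = 0.2047 m.
Manning's equation: Q = (1/n) A R^(2/3) S^(1/2) = (1/0.013) × 0.2693 × 0.2047^(2/3) × 0.0015^(1/2) = 0.279 m³/s.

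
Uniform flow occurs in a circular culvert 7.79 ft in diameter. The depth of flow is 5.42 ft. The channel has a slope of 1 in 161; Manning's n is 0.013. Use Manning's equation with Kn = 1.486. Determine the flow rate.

Q = 556 ft³/s

For a circular section of diameter D = 7.79 ft at depth y = 5.42 ft, the central angle is θ = 2 arccos(1 − 2y/D) = 3.946 rad. Then A = (D²/8)(θ − sin θ) = 35.4 ft² and P = Dθ/2 = 15.37 ft.
Hydraulic radius R = A/P = 35.4/15.37 = 2.303 ft.
Manning's equation: Q = (1.486/n) A R^(2/3) S^(1/2) = (1.486/0.013) × 35.4 × 2.303^(2/3) × 0.006211^(1/2) = 556 ft³/s.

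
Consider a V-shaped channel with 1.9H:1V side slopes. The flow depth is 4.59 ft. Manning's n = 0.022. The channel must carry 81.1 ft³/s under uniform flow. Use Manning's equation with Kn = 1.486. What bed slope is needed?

For a triangular section with side slope z = 1.9: A = zy² = 1.9×4.59² = 40.03 ft²; P = 2y√(1+z²) = 2×4.59×2.147 = 19.71 ft.
Hydraulic radius R = A/P = 40.03/19.71 = 2.031 ft.
From Manning's equation, S = [nQ / (1.486 A R^(2/3))]² = [0.022 × 81.1 / (1.486 × 40.03 × 2.031^(2/3))]² = 0.00035.

S = 0.00035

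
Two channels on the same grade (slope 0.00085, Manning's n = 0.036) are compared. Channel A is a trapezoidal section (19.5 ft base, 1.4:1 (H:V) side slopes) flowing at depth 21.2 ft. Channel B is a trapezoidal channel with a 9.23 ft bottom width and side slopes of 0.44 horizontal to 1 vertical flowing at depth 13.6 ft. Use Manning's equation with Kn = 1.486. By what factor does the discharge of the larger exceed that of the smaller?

8.32

Channel A: With bottom width b = 19.5 ft and side slope z = 1.4: A = (b + zy)y = (19.5 + 1.4×21.2)×21.2 = 1043 ft²; P = b + 2y√(1+z²) = 19.5 + 2×21.2×1.72 = 92.45 ft. Hydraulic radius R = A/P = 1043/92.45 = 11.28 ft. Q_A = (1.486/0.036)·1043·11.28^(2/3)·√0.00085 = 6310 ft³/s.
Channel B: With bottom width b = 9.23 ft and side slope z = 0.44: A = (b + zy)y = (9.23 + 0.44×13.6)×13.6 = 206.9 ft²; P = b + 2y√(1+z²) = 9.23 + 2×13.6×1.093 = 38.95 ft. Hydraulic radius R = A/P = 206.9/38.95 = 5.313 ft. Q_B = (1.486/0.036)·206.9·5.313^(2/3)·√0.00085 = 758.1 ft³/s.
The larger discharge is 6310 ft³/s and the smaller is 758.1 ft³/s; the ratio is 8.32.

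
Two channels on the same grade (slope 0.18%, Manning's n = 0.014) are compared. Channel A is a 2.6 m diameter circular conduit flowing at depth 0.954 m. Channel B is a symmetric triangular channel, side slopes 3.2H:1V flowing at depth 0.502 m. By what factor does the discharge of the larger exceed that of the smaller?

3.68

Channel A: For a circular section of diameter D = 2.6 m at depth y = 0.954 m, the central angle is θ = 2 arccos(1 − 2y/D) = 2.603 rad. Then A = (D²/8)(θ − sin θ) = 1.766 m² and P = Dθ/2 = 3.384 m. Hydraulic radius R = A/P = 1.766/3.384 = 0.5219 m. Q_A = (1/0.014)·1.766·0.5219^(2/3)·√0.0018 = 3.469 m³/s.
Channel B: For a triangular section with side slope z = 3.2: A = zy² = 3.2×0.502² = 0.8064 m²; P = 2y√(1+z²) = 2×0.502×3.353 = 3.366 m. Hydraulic radius R = A/P = 0.8064/3.366 = 0.2396 m. Q_B = (1/0.014)·0.8064·0.2396^(2/3)·√0.0018 = 0.9427 m³/s.
The larger discharge is 3.469 m³/s and the smaller is 0.9427 m³/s; the ratio is 3.68.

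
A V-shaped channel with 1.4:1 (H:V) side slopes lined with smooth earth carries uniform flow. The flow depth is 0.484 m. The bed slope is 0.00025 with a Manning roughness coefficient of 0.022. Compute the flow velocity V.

V = 0.243 m/s

For a triangular section with side slope z = 1.4: A = zy² = 1.4×0.484² = 0.328 m²; P = 2y√(1+z²) = 2×0.484×1.72 = 1.665 m.
Hydraulic radius R = A/P = 0.328/1.665 = 0.1969 m.
From Manning's equation, V = (1/n) R^(2/3) S^(1/2) = (1/0.022) × 0.1969^(2/3) × 0.00025^(1/2) = 0.243 m/s.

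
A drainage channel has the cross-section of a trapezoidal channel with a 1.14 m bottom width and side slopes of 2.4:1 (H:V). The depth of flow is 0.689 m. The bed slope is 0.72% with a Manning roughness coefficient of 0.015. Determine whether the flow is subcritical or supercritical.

supercritical

With bottom width b = 1.14 m and side slope z = 2.4: A = (b + zy)y = (1.14 + 2.4×0.689)×0.689 = 1.925 m²; P = b + 2y√(1+z²) = 1.14 + 2×0.689×2.6 = 4.723 m.
Hydraulic radius R = A/P = 1.925/4.723 = 0.4076 m.
V = (1/n) R^(2/3) √S = (1/0.015) × 0.4076^(2/3) × √0.0072 = 3.11 m/s. Hydraulic depth D_h = A/T = 1.925/4.447 = 0.4328 m.
Froude number Fr = V/√(g·D_h) = 3.11/√(9.81×0.4328) = 1.51, which is greater than 1, so the flow is supercritical.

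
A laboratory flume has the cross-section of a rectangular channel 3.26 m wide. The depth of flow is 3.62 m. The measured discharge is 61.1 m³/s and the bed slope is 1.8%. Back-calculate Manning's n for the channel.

n = 0.028

Flow area A = b·y = 3.26 × 3.62 = 11.8 m². Wetted perimeter P = b + 2y = 3.26 + 2×3.62 = 10.5 m.
Hydraulic radius R = A/P = 11.8/10.5 = 1.124 m.
Rearranging Manning's equation: n = (1/Q) A R^(2/3) S^(1/2) = (1/61.1) × 11.8 × 1.124^(2/3) × √0.018 = 0.028.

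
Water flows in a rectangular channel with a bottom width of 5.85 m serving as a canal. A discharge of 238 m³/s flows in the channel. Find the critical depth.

y_c = 5.53 m

For a rectangular channel, critical depth y_c = (q²/g)^(1/3) where q = Q/b = 238/5.85 = 40.68 m²/s.
So y_c = (40.68²/9.81)^(1/3) = 5.53 m.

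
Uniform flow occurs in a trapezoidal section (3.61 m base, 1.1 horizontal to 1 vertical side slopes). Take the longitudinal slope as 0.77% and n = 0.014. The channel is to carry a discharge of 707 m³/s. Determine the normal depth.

Manning's equation rearranged: A R^(2/3) = nQ / (1·√S) = 0.014 × 707 / (√0.0077) = 112.8.
At y = 6.68 m: A R^(2/3) = 156.3 — over.
At y = 4.09 m: A R^(2/3) = 54.44 — short.
At y = 5.76 m: A R^(2/3) = 112.8 — close enough.

y_n = 5.76 m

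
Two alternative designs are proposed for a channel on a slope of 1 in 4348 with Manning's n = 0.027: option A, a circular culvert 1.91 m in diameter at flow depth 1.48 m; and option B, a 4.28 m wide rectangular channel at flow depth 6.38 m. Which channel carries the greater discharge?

channel B

Channel A: For a circular section of diameter D = 1.91 m at depth y = 1.48 m, the central angle is θ = 2 arccos(1 − 2y/D) = 4.306 rad. Then A = (D²/8)(θ − sin θ) = 2.382 m² and P = Dθ/2 = 4.112 m. Hydraulic radius R = A/P = 2.382/4.112 = 0.5794 m. Q_A = (1/0.027)·2.382·0.5794^(2/3)·√0.00023 = 0.9299 m³/s.
Channel B: Flow area A = b·y = 4.28 × 6.38 = 27.31 m². Wetted perimeter P = b + 2y = 4.28 + 2×6.38 = 17.04 m. Hydraulic radius R = A/P = 27.31/17.04 = 1.602 m. Q_B = (1/0.027)·27.31·1.602^(2/3)·√0.00023 = 21 m³/s.
Q_A = 0.9299 m³/s vs Q_B = 21 m³/s, so channel B carries more.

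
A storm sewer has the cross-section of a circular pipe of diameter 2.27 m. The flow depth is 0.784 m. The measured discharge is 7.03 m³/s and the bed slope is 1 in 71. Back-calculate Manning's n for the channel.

n = 0.012

For a circular section of diameter D = 2.27 m at depth y = 0.784 m, the central angle is θ = 2 arccos(1 − 2y/D) = 2.513 rad. Then A = (D²/8)(θ − sin θ) = 1.24 m² and P = Dθ/2 = 2.852 m.
Hydraulic radius R = A/P = 1.24/2.852 = 0.4347 m.
Rearranging Manning's equation: n = (1/Q) A R^(2/3) S^(1/2) = (1/7.03) × 1.24 × 0.4347^(2/3) × √0.01408 = 0.012.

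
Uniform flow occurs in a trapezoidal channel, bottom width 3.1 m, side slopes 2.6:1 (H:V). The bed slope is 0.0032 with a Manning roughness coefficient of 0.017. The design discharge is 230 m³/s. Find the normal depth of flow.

y_n = 3.59 m

Manning's equation rearranged: A R^(2/3) = nQ / (1·√S) = 0.017 × 230 / (√0.0032) = 69.12.
Trying y = 4.57 m: A R^(2/3) = 122.6 — over.
Trying y = 3.59 m: A R^(2/3) = 69.25 — close enough.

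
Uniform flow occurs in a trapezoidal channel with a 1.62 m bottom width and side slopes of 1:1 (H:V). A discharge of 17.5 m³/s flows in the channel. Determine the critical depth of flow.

At critical depth, Q² T / (g A³) = 1, i.e. A³/T = Q²/g = 17.5²/9.81 = 31.22.
At y = 1.24 m: A³/T = 10.88 — low.
At y = 1.99 m: A³/T = 66.21 — high.
At y = 1.64 m: A³/T = 31.19 — close enough.

y_c = 1.64 m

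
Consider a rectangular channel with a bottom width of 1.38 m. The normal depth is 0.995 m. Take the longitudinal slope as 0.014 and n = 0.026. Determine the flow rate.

Flow area A = b·y = 1.38 × 0.995 = 1.373 m². Wetted perimeter P = b + 2y = 1.38 + 2×0.995 = 3.37 m.
Hydraulic radius R = A/P = 1.373/3.37 = 0.4074 m.
Manning's equation: Q = (1/n) A R^(2/3) S^(1/2) = (1/0.026) × 1.373 × 0.4074^(2/3) × 0.014^(1/2) = 3.43 m³/s.

Q = 3.43 m³/s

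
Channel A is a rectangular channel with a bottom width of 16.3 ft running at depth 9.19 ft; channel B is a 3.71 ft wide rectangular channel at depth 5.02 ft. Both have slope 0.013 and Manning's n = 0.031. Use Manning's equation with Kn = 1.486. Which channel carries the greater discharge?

channel A

Channel A: Flow area A = b·y = 16.3 × 9.19 = 149.8 ft². Wetted perimeter P = b + 2y = 16.3 + 2×9.19 = 34.68 ft. Hydraulic radius R = A/P = 149.8/34.68 = 4.319 ft. Q_A = (1.486/0.031)·149.8·4.319^(2/3)·√0.013 = 2171 ft³/s.
Channel B: Flow area A = b·y = 3.71 × 5.02 = 18.62 ft². Wetted perimeter P = b + 2y = 3.71 + 2×5.02 = 13.75 ft. Hydraulic radius R = A/P = 18.62/13.75 = 1.354 ft. Q_B = (1.486/0.031)·18.62·1.354^(2/3)·√0.013 = 124.6 ft³/s.
Q_A = 2171 ft³/s vs Q_B = 124.6 ft³/s, so channel A carries more.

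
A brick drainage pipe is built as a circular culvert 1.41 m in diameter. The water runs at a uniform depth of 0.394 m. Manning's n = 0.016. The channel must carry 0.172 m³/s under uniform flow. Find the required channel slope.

For a circular section of diameter D = 1.41 m at depth y = 0.394 m, the central angle is θ = 2 arccos(1 − 2y/D) = 2.228 rad. Then A = (D²/8)(θ − sin θ) = 0.3569 m² and P = Dθ/2 = 1.571 m.
Hydraulic radius R = A/P = 0.3569/1.571 = 0.2272 m.
From Manning's equation, S = [nQ / (1 A R^(2/3))]² = [0.016 × 0.172 / (1 × 0.3569 × 0.2272^(2/3))]² = 0.000429.

S = 0.000429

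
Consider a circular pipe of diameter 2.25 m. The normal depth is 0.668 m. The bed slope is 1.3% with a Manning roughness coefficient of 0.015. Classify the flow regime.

For a circular section of diameter D = 2.25 m at depth y = 0.668 m, the central angle is θ = 2 arccos(1 − 2y/D) = 2.305 rad. Then A = (D²/8)(θ − sin θ) = 0.9888 m² and P = Dθ/2 = 2.593 m.
Hydraulic radius R = A/P = 0.9888/2.593 = 0.3813 m.
V = (1/n) R^(2/3) √S = (1/0.015) × 0.3813^(2/3) × √0.013 = 3.997 m/s. Hydraulic depth D_h = A/T = 0.9888/2.056 = 0.4809 m.
Froude number Fr = V/√(g·D_h) = 3.997/√(9.81×0.4809) = 1.84, which is greater than 1, so the flow is supercritical.

supercritical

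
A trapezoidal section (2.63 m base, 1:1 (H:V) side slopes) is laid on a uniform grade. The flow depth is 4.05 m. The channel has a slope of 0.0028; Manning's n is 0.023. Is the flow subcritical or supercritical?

With bottom width b = 2.63 m and side slope z = 1: A = (b + zy)y = (2.63 + 1×4.05)×4.05 = 27.05 m²; P = b + 2y√(1+z²) = 2.63 + 2×4.05×1.414 = 14.09 m.
Hydraulic radius R = A/P = 27.05/14.09 = 1.921 m.
V = (1/n) R^(2/3) √S = (1/0.023) × 1.921^(2/3) × √0.0028 = 3.555 m/s. Hydraulic depth D_h = A/T = 27.05/10.73 = 2.521 m.
Froude number Fr = V/√(g·D_h) = 3.555/√(9.81×2.521) = 0.715, which is less than 1, so the flow is subcritical.

subcritical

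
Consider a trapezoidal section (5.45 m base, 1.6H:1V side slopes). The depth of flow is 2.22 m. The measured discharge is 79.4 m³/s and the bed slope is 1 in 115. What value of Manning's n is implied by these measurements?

n = 0.03

With bottom width b = 5.45 m and side slope z = 1.6: A = (b + zy)y = (5.45 + 1.6×2.22)×2.22 = 19.98 m²; P = b + 2y√(1+z²) = 5.45 + 2×2.22×1.887 = 13.83 m.
Hydraulic radius R = A/P = 19.98/13.83 = 1.445 m.
Rearranging Manning's equation: n = (1/Q) A R^(2/3) S^(1/2) = (1/79.4) × 19.98 × 1.445^(2/3) × √0.008696 = 0.03.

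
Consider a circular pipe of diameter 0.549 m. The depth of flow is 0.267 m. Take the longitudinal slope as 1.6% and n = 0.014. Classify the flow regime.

For a circular section of diameter D = 0.549 m at depth y = 0.267 m, the central angle is θ = 2 arccos(1 − 2y/D) = 3.087 rad. Then A = (D²/8)(θ − sin θ) = 0.1142 m² and P = Dθ/2 = 0.8474 m.
Hydraulic radius R = A/P = 0.1142/0.8474 = 0.1348 m.
V = (1/n) R^(2/3) √S = (1/0.014) × 0.1348^(2/3) × √0.016 = 2.376 m/s. Hydraulic depth D_h = A/T = 0.1142/0.5488 = 0.2082 m.
Froude number Fr = V/√(g·D_h) = 2.376/√(9.81×0.2082) = 1.66, which is greater than 1, so the flow is supercritical.

supercritical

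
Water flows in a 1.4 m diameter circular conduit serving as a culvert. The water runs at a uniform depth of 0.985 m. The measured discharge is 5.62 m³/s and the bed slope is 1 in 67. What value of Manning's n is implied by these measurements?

n = 0.014

For a circular section of diameter D = 1.4 m at depth y = 0.985 m, the central angle is θ = 2 arccos(1 − 2y/D) = 3.98 rad. Then A = (D²/8)(θ − sin θ) = 1.157 m² and P = Dθ/2 = 2.786 m.
Hydraulic radius R = A/P = 1.157/2.786 = 0.4154 m.
Rearranging Manning's equation: n = (1/Q) A R^(2/3) S^(1/2) = (1/5.62) × 1.157 × 0.4154^(2/3) × √0.01493 = 0.014.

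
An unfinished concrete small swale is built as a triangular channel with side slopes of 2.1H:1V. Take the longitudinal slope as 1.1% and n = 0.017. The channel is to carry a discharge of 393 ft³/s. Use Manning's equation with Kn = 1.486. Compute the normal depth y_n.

y_n = 3.78 ft

Manning's equation rearranged: A R^(2/3) = nQ / (1.486·√S) = 0.017 × 393 / (1.486 × √0.011) = 42.87.
Trying y = 4.12 ft: A R^(2/3) = 53.91 — high.
Trying y = 2.67 ft: A R^(2/3) = 16.96 — low.
Trying y = 3.78 ft: A R^(2/3) = 42.85 — ≈ 42.87.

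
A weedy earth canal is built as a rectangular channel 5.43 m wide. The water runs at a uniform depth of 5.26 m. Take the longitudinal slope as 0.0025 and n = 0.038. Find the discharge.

Flow area A = b·y = 5.43 × 5.26 = 28.56 m². Wetted perimeter P = b + 2y = 5.43 + 2×5.26 = 15.95 m.
Hydraulic radius R = A/P = 28.56/15.95 = 1.791 m.
Manning's equation: Q = (1/n) A R^(2/3) S^(1/2) = (1/0.038) × 28.56 × 1.791^(2/3) × 0.0025^(1/2) = 55.4 m³/s.

Q = 55.4 m³/s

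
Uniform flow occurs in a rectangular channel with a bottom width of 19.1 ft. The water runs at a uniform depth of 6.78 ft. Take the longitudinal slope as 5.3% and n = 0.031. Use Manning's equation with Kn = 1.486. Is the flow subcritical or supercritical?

supercritical

Flow area A = b·y = 19.1 × 6.78 = 129.5 ft². Wetted perimeter P = b + 2y = 19.1 + 2×6.78 = 32.66 ft.
Hydraulic radius R = A/P = 129.5/32.66 = 3.965 ft.
V = (1.486/n) R^(2/3) √S = (1.486/0.031) × 3.965^(2/3) × √0.053 = 27.65 ft/s. Hydraulic depth D_h = A/T = 129.5/19.1 = 6.78 ft.
Froude number Fr = V/√(g·D_h) = 27.65/√(32.2×6.78) = 1.87, which is greater than 1, so the flow is supercritical.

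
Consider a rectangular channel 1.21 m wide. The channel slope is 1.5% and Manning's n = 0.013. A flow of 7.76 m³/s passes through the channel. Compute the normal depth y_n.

Manning's equation rearranged: A R^(2/3) = nQ / (1·√S) = 0.013 × 7.76 / (√0.015) = 0.8237.
Try y = 1.4 m: A R^(2/3) = 0.9537 — too large.
Try y = 1.24 m: A R^(2/3) = 0.8235 — matches.

y_n = 1.24 m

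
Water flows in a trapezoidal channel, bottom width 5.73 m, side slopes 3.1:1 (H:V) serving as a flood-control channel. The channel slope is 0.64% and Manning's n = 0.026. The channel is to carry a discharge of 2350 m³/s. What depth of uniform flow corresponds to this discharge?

Manning's equation rearranged: A R^(2/3) = nQ / (1·√S) = 0.026 × 2350 / (√0.0064) = 763.7.
At y = 10.9 m: A R^(2/3) = 1361 — too large.
At y = 8.62 m: A R^(2/3) = 764.8 — matches.

y_n = 8.62 m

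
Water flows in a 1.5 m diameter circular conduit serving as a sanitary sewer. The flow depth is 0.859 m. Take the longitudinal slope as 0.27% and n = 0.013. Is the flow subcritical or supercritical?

subcritical

For a circular section of diameter D = 1.5 m at depth y = 0.859 m, the central angle is θ = 2 arccos(1 − 2y/D) = 3.433 rad. Then A = (D²/8)(θ − sin θ) = 1.046 m² and P = Dθ/2 = 2.575 m.
Hydraulic radius R = A/P = 1.046/2.575 = 0.4064 m.
V = (1/n) R^(2/3) √S = (1/0.013) × 0.4064^(2/3) × √0.0027 = 2.193 m/s. Hydraulic depth D_h = A/T = 1.046/1.484 = 0.7052 m.
Froude number Fr = V/√(g·D_h) = 2.193/√(9.81×0.7052) = 0.834, which is less than 1, so the flow is subcritical.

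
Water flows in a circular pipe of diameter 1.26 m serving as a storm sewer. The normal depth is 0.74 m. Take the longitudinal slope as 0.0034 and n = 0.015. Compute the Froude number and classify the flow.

For a circular section of diameter D = 1.26 m at depth y = 0.74 m, the central angle is θ = 2 arccos(1 − 2y/D) = 3.493 rad. Then A = (D²/8)(θ − sin θ) = 0.7613 m² and P = Dθ/2 = 2.2 m.
Hydraulic radius R = A/P = 0.7613/2.2 = 0.346 m.
V = (1/n) R^(2/3) √S = (1/0.015) × 0.346^(2/3) × √0.0034 = 1.916 m/s. Hydraulic depth D_h = A/T = 0.7613/1.241 = 0.6137 m.
Froude number Fr = V/√(g·D_h) = 1.916/√(9.81×0.6137) = 0.781, which is less than 1, so the flow is subcritical.

subcritical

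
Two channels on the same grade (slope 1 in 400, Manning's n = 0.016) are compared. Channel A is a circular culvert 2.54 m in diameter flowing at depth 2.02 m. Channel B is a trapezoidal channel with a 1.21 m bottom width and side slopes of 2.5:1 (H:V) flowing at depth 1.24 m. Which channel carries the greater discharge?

Channel A: For a circular section of diameter D = 2.54 m at depth y = 2.02 m, the central angle is θ = 2 arccos(1 − 2y/D) = 4.405 rad. Then A = (D²/8)(θ − sin θ) = 4.321 m² and P = Dθ/2 = 5.594 m. Hydraulic radius R = A/P = 4.321/5.594 = 0.7724 m. Q_A = (1/0.016)·4.321·0.7724^(2/3)·√0.0025 = 11.37 m³/s.
Channel B: With bottom width b = 1.21 m and side slope z = 2.5: A = (b + zy)y = (1.21 + 2.5×1.24)×1.24 = 5.344 m²; P = b + 2y√(1+z²) = 1.21 + 2×1.24×2.693 = 7.888 m. Hydraulic radius R = A/P = 5.344/7.888 = 0.6776 m. Q_B = (1/0.016)·5.344·0.6776^(2/3)·√0.0025 = 12.88 m³/s.
Q_A = 11.37 m³/s vs Q_B = 12.88 m³/s, so channel B carries more.

channel B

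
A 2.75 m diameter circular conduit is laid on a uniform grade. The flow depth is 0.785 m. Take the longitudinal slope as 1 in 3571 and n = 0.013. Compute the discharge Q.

For a circular section of diameter D = 2.75 m at depth y = 0.785 m, the central angle is θ = 2 arccos(1 − 2y/D) = 2.255 rad. Then A = (D²/8)(θ − sin θ) = 1.399 m² and P = Dθ/2 = 3.1 m.
Hydraulic radius R = A/P = 1.399/3.1 = 0.4511 m.
Manning's equation: Q = (1/n) A R^(2/3) S^(1/2) = (1/0.013) × 1.399 × 0.4511^(2/3) × 0.00028^(1/2) = 1.06 m³/s.

Q = 1.06 m³/s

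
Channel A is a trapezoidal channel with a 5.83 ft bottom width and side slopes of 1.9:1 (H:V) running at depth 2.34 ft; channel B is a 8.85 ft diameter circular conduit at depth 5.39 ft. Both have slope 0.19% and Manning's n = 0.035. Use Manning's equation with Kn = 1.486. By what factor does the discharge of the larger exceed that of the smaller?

Channel A: With bottom width b = 5.83 ft and side slope z = 1.9: A = (b + zy)y = (5.83 + 1.9×2.34)×2.34 = 24.05 ft²; P = b + 2y√(1+z²) = 5.83 + 2×2.34×2.147 = 15.88 ft. Hydraulic radius R = A/P = 24.05/15.88 = 1.514 ft. Q_A = (1.486/0.035)·24.05·1.514^(2/3)·√0.0019 = 58.68 ft³/s.
Channel B: For a circular section of diameter D = 8.85 ft at depth y = 5.39 ft, the central angle is θ = 2 arccos(1 − 2y/D) = 3.581 rad. Then A = (D²/8)(θ − sin θ) = 39.23 ft² and P = Dθ/2 = 15.85 ft. Hydraulic radius R = A/P = 39.23/15.85 = 2.475 ft. Q_B = (1.486/0.035)·39.23·2.475^(2/3)·√0.0019 = 132.9 ft³/s.
The larger discharge is 132.9 ft³/s and the smaller is 58.68 ft³/s; the ratio is 2.26.

2.26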